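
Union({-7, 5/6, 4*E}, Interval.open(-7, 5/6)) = Union({4*E}, Interval(-7, 5/6))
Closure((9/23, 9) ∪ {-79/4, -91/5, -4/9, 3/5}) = {-79/4, -91/5, -4/9} ∪ [9/23, 9]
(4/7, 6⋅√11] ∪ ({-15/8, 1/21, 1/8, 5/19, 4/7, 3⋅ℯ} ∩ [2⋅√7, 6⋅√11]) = (4/7, 6⋅√11]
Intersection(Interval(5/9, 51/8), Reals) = Interval(5/9, 51/8)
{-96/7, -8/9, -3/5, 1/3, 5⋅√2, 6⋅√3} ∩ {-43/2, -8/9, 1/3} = {-8/9, 1/3}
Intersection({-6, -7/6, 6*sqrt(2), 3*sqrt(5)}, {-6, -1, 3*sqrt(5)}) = {-6, 3*sqrt(5)}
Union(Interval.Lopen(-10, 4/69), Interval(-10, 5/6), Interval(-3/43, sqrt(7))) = Interval(-10, sqrt(7))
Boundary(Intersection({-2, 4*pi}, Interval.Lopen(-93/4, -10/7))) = {-2}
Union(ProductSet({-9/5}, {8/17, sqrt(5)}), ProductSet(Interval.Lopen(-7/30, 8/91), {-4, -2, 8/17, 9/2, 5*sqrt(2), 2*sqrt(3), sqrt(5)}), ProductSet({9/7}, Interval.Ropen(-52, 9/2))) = Union(ProductSet({-9/5}, {8/17, sqrt(5)}), ProductSet({9/7}, Interval.Ropen(-52, 9/2)), ProductSet(Interval.Lopen(-7/30, 8/91), {-4, -2, 8/17, 9/2, 5*sqrt(2), 2*sqrt(3), sqrt(5)}))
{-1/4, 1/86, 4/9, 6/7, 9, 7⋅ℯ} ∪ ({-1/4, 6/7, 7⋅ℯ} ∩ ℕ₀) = {-1/4, 1/86, 4/9, 6/7, 9, 7⋅ℯ}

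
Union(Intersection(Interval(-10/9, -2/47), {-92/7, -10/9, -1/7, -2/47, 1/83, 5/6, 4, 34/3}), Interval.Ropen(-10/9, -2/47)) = Interval(-10/9, -2/47)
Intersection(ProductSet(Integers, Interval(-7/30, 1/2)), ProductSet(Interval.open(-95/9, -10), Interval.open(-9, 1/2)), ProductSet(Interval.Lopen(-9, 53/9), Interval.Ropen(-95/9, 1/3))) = EmptySet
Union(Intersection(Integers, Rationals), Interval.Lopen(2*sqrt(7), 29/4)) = Union(Integers, Interval.Lopen(2*sqrt(7), 29/4))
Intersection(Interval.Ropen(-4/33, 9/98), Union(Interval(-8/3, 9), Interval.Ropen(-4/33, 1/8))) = Interval.Ropen(-4/33, 9/98)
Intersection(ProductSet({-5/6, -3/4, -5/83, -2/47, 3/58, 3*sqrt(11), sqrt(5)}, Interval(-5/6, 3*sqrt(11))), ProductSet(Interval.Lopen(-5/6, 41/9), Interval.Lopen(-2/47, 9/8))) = ProductSet({-3/4, -5/83, -2/47, 3/58, sqrt(5)}, Interval.Lopen(-2/47, 9/8))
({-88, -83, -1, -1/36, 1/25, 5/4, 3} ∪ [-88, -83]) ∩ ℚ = {-1, -1/36, 1/25, 5/4, 3} ∪ (ℚ ∩ [-88, -83])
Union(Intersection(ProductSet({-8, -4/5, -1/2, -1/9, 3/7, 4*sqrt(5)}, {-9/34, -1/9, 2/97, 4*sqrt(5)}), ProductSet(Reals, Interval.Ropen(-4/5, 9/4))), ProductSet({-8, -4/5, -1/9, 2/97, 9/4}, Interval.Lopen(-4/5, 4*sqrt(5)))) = Union(ProductSet({-8, -4/5, -1/9, 2/97, 9/4}, Interval.Lopen(-4/5, 4*sqrt(5))), ProductSet({-8, -4/5, -1/2, -1/9, 3/7, 4*sqrt(5)}, {-9/34, -1/9, 2/97}))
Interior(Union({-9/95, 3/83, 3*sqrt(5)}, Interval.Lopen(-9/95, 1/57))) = Interval.open(-9/95, 1/57)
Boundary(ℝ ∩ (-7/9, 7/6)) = {-7/9, 7/6}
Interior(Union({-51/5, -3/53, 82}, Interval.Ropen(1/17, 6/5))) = Interval.open(1/17, 6/5)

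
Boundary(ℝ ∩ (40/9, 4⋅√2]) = {40/9, 4⋅√2}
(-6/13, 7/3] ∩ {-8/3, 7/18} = {7/18}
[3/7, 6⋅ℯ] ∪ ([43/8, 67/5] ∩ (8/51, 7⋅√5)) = [3/7, 6⋅ℯ]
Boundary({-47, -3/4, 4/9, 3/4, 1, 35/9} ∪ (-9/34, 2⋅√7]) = {-47, -3/4, -9/34, 2⋅√7}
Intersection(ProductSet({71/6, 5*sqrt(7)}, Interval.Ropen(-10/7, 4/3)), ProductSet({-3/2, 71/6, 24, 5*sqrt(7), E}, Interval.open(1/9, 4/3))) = ProductSet({71/6, 5*sqrt(7)}, Interval.open(1/9, 4/3))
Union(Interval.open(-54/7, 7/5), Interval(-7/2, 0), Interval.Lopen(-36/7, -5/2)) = Interval.open(-54/7, 7/5)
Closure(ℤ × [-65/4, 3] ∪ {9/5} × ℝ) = ({9/5} × ℝ) ∪ (ℤ × [-65/4, 3])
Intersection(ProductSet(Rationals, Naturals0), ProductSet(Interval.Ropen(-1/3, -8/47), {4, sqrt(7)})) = ProductSet(Intersection(Interval.Ropen(-1/3, -8/47), Rationals), {4})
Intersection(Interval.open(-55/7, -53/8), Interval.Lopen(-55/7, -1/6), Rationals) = Intersection(Interval.open(-55/7, -53/8), Rationals)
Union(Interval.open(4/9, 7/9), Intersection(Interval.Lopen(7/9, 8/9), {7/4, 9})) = Interval.open(4/9, 7/9)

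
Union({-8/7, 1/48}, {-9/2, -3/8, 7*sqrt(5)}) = {-9/2, -8/7, -3/8, 1/48, 7*sqrt(5)}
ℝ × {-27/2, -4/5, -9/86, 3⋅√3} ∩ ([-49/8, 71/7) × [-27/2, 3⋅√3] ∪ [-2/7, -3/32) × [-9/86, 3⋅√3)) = [-49/8, 71/7) × {-27/2, -4/5, -9/86, 3⋅√3}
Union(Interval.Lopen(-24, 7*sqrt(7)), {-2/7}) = Interval.Lopen(-24, 7*sqrt(7))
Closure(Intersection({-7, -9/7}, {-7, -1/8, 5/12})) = {-7}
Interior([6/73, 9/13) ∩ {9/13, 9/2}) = ∅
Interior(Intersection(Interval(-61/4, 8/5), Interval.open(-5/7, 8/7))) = Interval.open(-5/7, 8/7)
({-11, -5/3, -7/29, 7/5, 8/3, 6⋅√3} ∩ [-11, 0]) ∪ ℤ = ℤ ∪ {-5/3, -7/29}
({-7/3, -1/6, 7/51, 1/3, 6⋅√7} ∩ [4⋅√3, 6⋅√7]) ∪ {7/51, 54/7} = {7/51, 54/7, 6⋅√7}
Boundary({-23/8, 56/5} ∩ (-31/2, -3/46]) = {-23/8}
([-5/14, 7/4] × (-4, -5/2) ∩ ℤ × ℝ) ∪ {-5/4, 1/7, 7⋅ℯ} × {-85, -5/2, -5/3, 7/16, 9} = ({0, 1} × (-4, -5/2)) ∪ ({-5/4, 1/7, 7⋅ℯ} × {-85, -5/2, -5/3, 7/16, 9})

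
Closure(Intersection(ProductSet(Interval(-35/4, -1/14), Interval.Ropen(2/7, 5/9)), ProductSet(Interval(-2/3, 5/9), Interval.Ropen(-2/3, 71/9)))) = ProductSet(Interval(-2/3, -1/14), Interval(2/7, 5/9))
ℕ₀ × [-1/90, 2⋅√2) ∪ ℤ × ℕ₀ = (ℤ × ℕ₀) ∪ (ℕ₀ × [-1/90, 2⋅√2))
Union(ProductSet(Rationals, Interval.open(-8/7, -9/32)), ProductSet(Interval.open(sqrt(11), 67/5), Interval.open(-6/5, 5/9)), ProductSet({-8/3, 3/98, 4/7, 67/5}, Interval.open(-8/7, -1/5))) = Union(ProductSet({-8/3, 3/98, 4/7, 67/5}, Interval.open(-8/7, -1/5)), ProductSet(Interval.open(sqrt(11), 67/5), Interval.open(-6/5, 5/9)), ProductSet(Rationals, Interval.open(-8/7, -9/32)))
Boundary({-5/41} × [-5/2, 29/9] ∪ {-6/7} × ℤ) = ({-6/7} × ℤ) ∪ ({-5/41} × [-5/2, 29/9])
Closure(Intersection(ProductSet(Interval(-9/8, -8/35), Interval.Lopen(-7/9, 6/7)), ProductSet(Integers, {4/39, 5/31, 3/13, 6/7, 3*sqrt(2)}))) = ProductSet(Range(-1, 0, 1), {4/39, 5/31, 3/13, 6/7})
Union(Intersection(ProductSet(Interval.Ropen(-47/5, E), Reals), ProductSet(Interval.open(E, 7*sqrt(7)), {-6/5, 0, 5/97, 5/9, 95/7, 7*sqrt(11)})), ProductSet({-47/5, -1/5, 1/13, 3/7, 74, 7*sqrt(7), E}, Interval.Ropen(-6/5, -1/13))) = ProductSet({-47/5, -1/5, 1/13, 3/7, 74, 7*sqrt(7), E}, Interval.Ropen(-6/5, -1/13))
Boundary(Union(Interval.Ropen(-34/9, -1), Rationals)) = Union(Interval(-oo, -34/9), Interval(-1, oo))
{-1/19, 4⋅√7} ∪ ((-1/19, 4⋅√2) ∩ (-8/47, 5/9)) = [-1/19, 5/9) ∪ {4⋅√7}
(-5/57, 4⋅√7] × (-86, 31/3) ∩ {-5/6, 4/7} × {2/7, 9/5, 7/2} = {4/7} × {2/7, 9/5, 7/2}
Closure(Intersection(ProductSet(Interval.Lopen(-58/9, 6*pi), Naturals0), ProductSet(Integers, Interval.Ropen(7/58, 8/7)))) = ProductSet(Range(-6, 19, 1), Range(1, 2, 1))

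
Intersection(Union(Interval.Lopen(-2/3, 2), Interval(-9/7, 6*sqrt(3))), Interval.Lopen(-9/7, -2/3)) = Interval.Lopen(-9/7, -2/3)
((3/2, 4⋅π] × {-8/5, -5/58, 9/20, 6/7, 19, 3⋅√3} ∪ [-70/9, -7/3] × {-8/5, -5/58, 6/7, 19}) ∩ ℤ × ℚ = ({-7, -6, …, -3} × {-8/5, -5/58, 6/7, 19}) ∪ ({2, 3, …, 12} × {-8/5, -5/58, 9/20, 6/7, 19})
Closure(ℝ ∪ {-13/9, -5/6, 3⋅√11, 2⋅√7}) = ℝ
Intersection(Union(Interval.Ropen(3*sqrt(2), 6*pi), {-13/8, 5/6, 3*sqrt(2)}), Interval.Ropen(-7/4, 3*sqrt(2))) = {-13/8, 5/6}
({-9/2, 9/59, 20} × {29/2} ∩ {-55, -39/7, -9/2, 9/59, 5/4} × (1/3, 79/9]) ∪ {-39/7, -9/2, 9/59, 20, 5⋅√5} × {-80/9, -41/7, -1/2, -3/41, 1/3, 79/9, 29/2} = {-39/7, -9/2, 9/59, 20, 5⋅√5} × {-80/9, -41/7, -1/2, -3/41, 1/3, 79/9, 29/2}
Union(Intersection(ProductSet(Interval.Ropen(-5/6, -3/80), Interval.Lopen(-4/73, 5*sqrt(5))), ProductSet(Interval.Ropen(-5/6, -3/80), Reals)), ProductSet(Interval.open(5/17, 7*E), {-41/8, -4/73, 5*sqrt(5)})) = Union(ProductSet(Interval.Ropen(-5/6, -3/80), Interval.Lopen(-4/73, 5*sqrt(5))), ProductSet(Interval.open(5/17, 7*E), {-41/8, -4/73, 5*sqrt(5)}))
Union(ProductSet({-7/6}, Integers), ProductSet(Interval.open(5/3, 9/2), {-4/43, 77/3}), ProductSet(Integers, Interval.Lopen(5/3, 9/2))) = Union(ProductSet({-7/6}, Integers), ProductSet(Integers, Interval.Lopen(5/3, 9/2)), ProductSet(Interval.open(5/3, 9/2), {-4/43, 77/3}))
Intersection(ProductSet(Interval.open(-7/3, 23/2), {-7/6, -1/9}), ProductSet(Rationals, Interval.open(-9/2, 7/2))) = ProductSet(Intersection(Interval.open(-7/3, 23/2), Rationals), {-7/6, -1/9})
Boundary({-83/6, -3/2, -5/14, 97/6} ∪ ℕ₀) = {-83/6, -3/2, -5/14, 97/6} ∪ ℕ₀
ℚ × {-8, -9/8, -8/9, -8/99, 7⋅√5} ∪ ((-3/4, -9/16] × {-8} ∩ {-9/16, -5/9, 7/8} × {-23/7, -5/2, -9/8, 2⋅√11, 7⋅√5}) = ℚ × {-8, -9/8, -8/9, -8/99, 7⋅√5}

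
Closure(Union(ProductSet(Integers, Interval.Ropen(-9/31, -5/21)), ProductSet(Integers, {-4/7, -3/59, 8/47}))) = ProductSet(Integers, Union({-4/7, -3/59, 8/47}, Interval(-9/31, -5/21)))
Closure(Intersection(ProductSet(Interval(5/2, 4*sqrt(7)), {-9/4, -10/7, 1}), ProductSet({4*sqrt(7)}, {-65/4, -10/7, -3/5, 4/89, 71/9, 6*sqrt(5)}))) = ProductSet({4*sqrt(7)}, {-10/7})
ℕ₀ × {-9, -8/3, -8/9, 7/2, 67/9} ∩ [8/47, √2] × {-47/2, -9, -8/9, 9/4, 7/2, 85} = {1} × {-9, -8/9, 7/2}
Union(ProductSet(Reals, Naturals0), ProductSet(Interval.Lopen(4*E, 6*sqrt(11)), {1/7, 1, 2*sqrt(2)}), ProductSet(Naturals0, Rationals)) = Union(ProductSet(Interval.Lopen(4*E, 6*sqrt(11)), {1/7, 1, 2*sqrt(2)}), ProductSet(Naturals0, Rationals), ProductSet(Reals, Naturals0))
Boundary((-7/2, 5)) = {-7/2, 5}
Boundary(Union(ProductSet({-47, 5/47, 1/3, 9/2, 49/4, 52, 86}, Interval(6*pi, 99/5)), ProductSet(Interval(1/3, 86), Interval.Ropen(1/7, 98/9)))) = Union(ProductSet({1/3, 86}, Interval(1/7, 98/9)), ProductSet({-47, 5/47, 1/3, 9/2, 49/4, 52, 86}, Interval(6*pi, 99/5)), ProductSet(Interval(1/3, 86), {1/7, 98/9}))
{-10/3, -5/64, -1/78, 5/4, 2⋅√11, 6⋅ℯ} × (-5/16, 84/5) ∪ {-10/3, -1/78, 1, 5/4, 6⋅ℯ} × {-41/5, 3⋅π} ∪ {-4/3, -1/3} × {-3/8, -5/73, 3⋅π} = ({-4/3, -1/3} × {-3/8, -5/73, 3⋅π}) ∪ ({-10/3, -1/78, 1, 5/4, 6⋅ℯ} × {-41/5, 3⋅π}) ∪ ({-10/3, -5/64, -1/78, 5/4, 2⋅√11, 6⋅ℯ} × (-5/16, 84/5))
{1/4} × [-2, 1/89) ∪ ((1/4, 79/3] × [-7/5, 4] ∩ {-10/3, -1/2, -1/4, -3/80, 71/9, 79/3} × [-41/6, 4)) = ({1/4} × [-2, 1/89)) ∪ ({71/9, 79/3} × [-7/5, 4))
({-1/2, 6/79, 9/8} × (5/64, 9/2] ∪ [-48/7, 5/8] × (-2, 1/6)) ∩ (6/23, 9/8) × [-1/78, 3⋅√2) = (6/23, 5/8] × [-1/78, 1/6)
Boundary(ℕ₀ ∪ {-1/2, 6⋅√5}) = {-1/2, 6⋅√5} ∪ ℕ₀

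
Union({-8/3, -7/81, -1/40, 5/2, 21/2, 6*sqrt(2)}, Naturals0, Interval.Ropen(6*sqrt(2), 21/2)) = Union({-8/3, -7/81, -1/40, 5/2}, Interval(6*sqrt(2), 21/2), Naturals0)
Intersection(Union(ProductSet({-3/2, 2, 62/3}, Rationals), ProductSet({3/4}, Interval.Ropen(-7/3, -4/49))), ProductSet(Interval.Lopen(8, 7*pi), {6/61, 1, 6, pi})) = ProductSet({62/3}, {6/61, 1, 6})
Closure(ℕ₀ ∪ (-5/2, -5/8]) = [-5/2, -5/8] ∪ ℕ₀ ∪ (ℕ₀ \ (-5/2, -5/8))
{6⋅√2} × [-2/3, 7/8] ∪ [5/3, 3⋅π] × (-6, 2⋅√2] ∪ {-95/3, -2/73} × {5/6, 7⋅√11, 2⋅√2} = ({-95/3, -2/73} × {5/6, 7⋅√11, 2⋅√2}) ∪ ([5/3, 3⋅π] × (-6, 2⋅√2])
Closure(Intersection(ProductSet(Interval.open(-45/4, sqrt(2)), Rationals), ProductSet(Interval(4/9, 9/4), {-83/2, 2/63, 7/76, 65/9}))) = ProductSet(Interval(4/9, sqrt(2)), {-83/2, 2/63, 7/76, 65/9})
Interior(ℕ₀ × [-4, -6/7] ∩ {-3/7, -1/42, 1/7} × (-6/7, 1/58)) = ∅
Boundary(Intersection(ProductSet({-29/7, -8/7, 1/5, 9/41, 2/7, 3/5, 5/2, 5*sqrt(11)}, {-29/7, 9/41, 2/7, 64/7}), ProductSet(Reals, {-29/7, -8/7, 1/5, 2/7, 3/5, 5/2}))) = ProductSet({-29/7, -8/7, 1/5, 9/41, 2/7, 3/5, 5/2, 5*sqrt(11)}, {-29/7, 2/7})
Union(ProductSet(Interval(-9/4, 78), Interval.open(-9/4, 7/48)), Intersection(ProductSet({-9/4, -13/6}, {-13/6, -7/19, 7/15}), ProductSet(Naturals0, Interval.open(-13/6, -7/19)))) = ProductSet(Interval(-9/4, 78), Interval.open(-9/4, 7/48))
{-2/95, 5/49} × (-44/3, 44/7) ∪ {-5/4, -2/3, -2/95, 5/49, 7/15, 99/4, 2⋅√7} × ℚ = ({-2/95, 5/49} × (-44/3, 44/7)) ∪ ({-5/4, -2/3, -2/95, 5/49, 7/15, 99/4, 2⋅√7} × ℚ)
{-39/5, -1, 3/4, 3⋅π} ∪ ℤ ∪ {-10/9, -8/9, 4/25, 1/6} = ℤ ∪ {-39/5, -10/9, -8/9, 4/25, 1/6, 3/4, 3⋅π}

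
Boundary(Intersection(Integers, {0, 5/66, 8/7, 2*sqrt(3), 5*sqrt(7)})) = {0}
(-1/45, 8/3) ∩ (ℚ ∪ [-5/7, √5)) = (-1/45, √5) ∪ (ℚ ∩ (-1/45, 8/3))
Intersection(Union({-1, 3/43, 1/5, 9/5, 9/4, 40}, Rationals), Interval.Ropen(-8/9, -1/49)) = Intersection(Interval.Ropen(-8/9, -1/49), Rationals)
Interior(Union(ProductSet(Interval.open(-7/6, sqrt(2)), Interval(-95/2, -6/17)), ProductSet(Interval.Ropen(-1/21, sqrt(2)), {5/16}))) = ProductSet(Interval.open(-7/6, sqrt(2)), Interval.open(-95/2, -6/17))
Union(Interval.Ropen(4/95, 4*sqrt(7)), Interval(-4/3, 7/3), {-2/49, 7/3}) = Interval.Ropen(-4/3, 4*sqrt(7))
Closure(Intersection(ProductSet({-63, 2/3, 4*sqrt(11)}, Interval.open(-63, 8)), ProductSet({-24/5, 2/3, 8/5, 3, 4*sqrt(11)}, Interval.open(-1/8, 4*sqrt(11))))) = ProductSet({2/3, 4*sqrt(11)}, Interval(-1/8, 8))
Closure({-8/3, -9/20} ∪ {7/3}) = {-8/3, -9/20, 7/3}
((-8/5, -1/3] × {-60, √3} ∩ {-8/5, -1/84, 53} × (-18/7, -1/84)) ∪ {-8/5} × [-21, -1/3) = {-8/5} × [-21, -1/3)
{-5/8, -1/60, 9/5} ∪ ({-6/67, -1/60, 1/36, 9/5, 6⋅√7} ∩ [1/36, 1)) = {-5/8, -1/60, 1/36, 9/5}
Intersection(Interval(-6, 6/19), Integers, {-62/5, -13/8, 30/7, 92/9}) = EmptySet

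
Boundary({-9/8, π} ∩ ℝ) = {-9/8, π}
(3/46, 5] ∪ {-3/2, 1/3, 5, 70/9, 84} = {-3/2, 70/9, 84} ∪ (3/46, 5]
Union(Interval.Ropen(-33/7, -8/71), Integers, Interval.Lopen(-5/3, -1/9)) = Union(Integers, Interval(-33/7, -1/9))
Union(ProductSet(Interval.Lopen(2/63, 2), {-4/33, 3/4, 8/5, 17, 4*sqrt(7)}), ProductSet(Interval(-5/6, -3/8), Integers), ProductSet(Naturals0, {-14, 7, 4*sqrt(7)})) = Union(ProductSet(Interval(-5/6, -3/8), Integers), ProductSet(Interval.Lopen(2/63, 2), {-4/33, 3/4, 8/5, 17, 4*sqrt(7)}), ProductSet(Naturals0, {-14, 7, 4*sqrt(7)}))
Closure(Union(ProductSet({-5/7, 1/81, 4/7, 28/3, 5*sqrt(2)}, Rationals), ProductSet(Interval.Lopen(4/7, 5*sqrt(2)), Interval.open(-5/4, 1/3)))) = Union(ProductSet({-5/7, 1/81, 4/7, 28/3, 5*sqrt(2)}, Reals), ProductSet(Interval(4/7, 5*sqrt(2)), {-5/4, 1/3}), ProductSet(Interval.Lopen(4/7, 5*sqrt(2)), Interval.open(-5/4, 1/3)))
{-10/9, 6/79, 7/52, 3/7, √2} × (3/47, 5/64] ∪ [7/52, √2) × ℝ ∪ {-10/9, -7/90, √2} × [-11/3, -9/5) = ([7/52, √2) × ℝ) ∪ ({-10/9, -7/90, √2} × [-11/3, -9/5)) ∪ ({-10/9, 6/79, 7/52, 3/7, √2} × (3/47, 5/64])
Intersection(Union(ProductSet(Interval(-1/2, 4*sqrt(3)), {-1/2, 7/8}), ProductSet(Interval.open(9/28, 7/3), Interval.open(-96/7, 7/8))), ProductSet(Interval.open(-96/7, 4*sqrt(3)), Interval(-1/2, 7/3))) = Union(ProductSet(Interval.Ropen(-1/2, 4*sqrt(3)), {-1/2, 7/8}), ProductSet(Interval.open(9/28, 7/3), Interval.Ropen(-1/2, 7/8)))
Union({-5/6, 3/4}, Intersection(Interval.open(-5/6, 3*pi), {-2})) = {-5/6, 3/4}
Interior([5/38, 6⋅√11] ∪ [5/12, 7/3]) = (5/38, 6⋅√11)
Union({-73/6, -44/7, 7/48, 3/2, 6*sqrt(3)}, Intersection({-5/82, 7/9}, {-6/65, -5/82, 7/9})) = {-73/6, -44/7, -5/82, 7/48, 7/9, 3/2, 6*sqrt(3)}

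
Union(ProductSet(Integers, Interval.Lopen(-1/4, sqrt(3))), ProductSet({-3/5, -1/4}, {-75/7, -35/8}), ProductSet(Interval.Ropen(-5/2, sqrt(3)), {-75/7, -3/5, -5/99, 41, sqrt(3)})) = Union(ProductSet({-3/5, -1/4}, {-75/7, -35/8}), ProductSet(Integers, Interval.Lopen(-1/4, sqrt(3))), ProductSet(Interval.Ropen(-5/2, sqrt(3)), {-75/7, -3/5, -5/99, 41, sqrt(3)}))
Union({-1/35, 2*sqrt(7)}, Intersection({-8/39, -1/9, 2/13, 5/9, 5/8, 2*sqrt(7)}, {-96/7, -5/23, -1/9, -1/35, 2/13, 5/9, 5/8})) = {-1/9, -1/35, 2/13, 5/9, 5/8, 2*sqrt(7)}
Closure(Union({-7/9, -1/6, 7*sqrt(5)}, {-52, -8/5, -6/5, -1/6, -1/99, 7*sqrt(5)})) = {-52, -8/5, -6/5, -7/9, -1/6, -1/99, 7*sqrt(5)}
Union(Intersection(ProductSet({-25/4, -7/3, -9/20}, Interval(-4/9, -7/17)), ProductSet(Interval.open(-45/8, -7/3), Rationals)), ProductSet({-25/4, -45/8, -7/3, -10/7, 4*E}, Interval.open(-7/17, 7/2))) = ProductSet({-25/4, -45/8, -7/3, -10/7, 4*E}, Interval.open(-7/17, 7/2))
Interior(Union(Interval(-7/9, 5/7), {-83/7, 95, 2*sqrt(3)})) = Interval.open(-7/9, 5/7)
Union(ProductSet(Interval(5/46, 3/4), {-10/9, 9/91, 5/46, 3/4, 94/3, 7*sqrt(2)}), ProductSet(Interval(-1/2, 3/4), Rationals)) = Union(ProductSet(Interval(-1/2, 3/4), Rationals), ProductSet(Interval(5/46, 3/4), {-10/9, 9/91, 5/46, 3/4, 94/3, 7*sqrt(2)}))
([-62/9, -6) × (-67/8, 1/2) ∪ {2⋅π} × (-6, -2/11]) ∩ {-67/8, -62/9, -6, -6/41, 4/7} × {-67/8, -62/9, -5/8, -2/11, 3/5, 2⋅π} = {-62/9} × {-62/9, -5/8, -2/11}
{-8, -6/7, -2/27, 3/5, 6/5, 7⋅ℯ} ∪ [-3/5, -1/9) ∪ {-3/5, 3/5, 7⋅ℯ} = {-8, -6/7, -2/27, 3/5, 6/5, 7⋅ℯ} ∪ [-3/5, -1/9)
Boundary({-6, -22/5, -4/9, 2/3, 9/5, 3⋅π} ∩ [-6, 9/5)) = {-6, -22/5, -4/9, 2/3}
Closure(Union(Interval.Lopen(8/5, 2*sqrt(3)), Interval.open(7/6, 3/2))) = Union(Interval(7/6, 3/2), Interval(8/5, 2*sqrt(3)))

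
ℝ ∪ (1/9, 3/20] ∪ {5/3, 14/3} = (-∞, ∞)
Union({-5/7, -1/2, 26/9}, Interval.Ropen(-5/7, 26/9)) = Interval(-5/7, 26/9)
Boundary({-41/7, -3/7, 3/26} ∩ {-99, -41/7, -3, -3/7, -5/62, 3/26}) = {-41/7, -3/7, 3/26}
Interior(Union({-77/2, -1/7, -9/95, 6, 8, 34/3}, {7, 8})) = EmptySet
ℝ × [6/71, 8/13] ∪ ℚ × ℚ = (ℚ × ℚ) ∪ (ℝ × [6/71, 8/13])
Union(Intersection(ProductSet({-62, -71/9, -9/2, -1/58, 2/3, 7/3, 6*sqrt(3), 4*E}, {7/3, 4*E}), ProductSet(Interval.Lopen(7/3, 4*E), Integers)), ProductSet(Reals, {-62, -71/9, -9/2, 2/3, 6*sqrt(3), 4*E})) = ProductSet(Reals, {-62, -71/9, -9/2, 2/3, 6*sqrt(3), 4*E})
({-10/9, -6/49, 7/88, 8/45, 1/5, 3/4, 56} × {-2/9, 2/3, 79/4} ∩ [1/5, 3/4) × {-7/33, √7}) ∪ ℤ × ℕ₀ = ℤ × ℕ₀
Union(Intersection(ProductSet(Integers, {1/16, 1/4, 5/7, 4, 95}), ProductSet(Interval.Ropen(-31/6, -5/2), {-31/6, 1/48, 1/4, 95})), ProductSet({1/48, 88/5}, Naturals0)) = Union(ProductSet({1/48, 88/5}, Naturals0), ProductSet(Range(-5, -2, 1), {1/4, 95}))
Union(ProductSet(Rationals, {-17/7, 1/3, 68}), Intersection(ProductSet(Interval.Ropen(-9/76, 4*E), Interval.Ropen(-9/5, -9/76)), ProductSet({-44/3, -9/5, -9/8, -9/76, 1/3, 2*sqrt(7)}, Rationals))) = Union(ProductSet({-9/76, 1/3, 2*sqrt(7)}, Intersection(Interval.Ropen(-9/5, -9/76), Rationals)), ProductSet(Rationals, {-17/7, 1/3, 68}))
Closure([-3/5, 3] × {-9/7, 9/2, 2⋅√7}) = [-3/5, 3] × {-9/7, 9/2, 2⋅√7}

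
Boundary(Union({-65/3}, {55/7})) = {-65/3, 55/7}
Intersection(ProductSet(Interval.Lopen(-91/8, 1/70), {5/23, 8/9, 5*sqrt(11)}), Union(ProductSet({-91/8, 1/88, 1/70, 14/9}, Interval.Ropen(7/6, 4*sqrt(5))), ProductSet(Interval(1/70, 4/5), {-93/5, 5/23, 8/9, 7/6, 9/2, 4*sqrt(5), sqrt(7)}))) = ProductSet({1/70}, {5/23, 8/9})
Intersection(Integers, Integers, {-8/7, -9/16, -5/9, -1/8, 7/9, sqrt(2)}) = EmptySet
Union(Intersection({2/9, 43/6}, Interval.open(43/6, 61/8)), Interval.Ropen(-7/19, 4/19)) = Interval.Ropen(-7/19, 4/19)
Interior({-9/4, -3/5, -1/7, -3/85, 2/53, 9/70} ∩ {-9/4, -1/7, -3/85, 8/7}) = ∅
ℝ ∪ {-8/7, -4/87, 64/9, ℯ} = ℝ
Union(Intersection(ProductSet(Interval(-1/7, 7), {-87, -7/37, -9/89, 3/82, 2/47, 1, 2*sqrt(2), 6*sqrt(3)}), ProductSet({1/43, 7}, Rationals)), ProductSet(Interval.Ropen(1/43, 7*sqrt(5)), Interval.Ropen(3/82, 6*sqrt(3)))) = Union(ProductSet({1/43, 7}, {-87, -7/37, -9/89, 3/82, 2/47, 1}), ProductSet(Interval.Ropen(1/43, 7*sqrt(5)), Interval.Ropen(3/82, 6*sqrt(3))))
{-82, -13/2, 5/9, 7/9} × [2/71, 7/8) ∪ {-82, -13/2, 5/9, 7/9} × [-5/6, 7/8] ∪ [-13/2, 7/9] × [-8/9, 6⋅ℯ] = ({-82, -13/2, 5/9, 7/9} × [-5/6, 7/8]) ∪ ([-13/2, 7/9] × [-8/9, 6⋅ℯ])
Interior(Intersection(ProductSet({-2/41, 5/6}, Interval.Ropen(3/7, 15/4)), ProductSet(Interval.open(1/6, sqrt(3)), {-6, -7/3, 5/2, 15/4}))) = EmptySet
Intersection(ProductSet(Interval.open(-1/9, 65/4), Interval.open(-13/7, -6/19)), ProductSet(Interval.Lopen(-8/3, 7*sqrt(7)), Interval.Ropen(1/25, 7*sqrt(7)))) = EmptySet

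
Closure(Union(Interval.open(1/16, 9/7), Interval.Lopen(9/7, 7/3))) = Interval(1/16, 7/3)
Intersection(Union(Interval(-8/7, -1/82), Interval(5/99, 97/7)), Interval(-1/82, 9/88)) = Union({-1/82}, Interval(5/99, 9/88))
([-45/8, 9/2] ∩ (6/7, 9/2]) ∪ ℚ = ℚ ∪ [6/7, 9/2]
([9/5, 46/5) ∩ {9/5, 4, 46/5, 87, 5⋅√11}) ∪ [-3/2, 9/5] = [-3/2, 9/5] ∪ {4}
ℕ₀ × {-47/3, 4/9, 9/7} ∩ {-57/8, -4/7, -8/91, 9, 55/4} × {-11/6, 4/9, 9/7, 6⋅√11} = {9} × {4/9, 9/7}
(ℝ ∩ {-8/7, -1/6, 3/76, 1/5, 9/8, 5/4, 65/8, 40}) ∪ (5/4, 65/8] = {-8/7, -1/6, 3/76, 1/5, 9/8, 40} ∪ [5/4, 65/8]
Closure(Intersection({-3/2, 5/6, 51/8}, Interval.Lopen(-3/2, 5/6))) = {5/6}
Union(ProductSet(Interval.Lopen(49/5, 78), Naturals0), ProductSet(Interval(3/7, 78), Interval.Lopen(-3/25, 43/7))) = Union(ProductSet(Interval(3/7, 78), Interval.Lopen(-3/25, 43/7)), ProductSet(Interval.Lopen(49/5, 78), Naturals0))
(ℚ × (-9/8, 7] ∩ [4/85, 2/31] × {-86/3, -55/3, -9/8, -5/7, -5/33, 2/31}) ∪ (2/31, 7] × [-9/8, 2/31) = ((2/31, 7] × [-9/8, 2/31)) ∪ ((ℚ ∩ [4/85, 2/31]) × {-5/7, -5/33, 2/31})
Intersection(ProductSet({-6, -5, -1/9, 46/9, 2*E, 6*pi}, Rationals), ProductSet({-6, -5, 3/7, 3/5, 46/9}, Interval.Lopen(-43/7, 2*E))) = ProductSet({-6, -5, 46/9}, Intersection(Interval.Lopen(-43/7, 2*E), Rationals))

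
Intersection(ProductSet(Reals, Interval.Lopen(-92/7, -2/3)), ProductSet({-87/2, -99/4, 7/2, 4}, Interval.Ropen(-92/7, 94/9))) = ProductSet({-87/2, -99/4, 7/2, 4}, Interval.Lopen(-92/7, -2/3))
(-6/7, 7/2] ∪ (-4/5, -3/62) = (-6/7, 7/2]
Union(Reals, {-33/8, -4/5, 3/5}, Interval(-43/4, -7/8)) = Interval(-oo, oo)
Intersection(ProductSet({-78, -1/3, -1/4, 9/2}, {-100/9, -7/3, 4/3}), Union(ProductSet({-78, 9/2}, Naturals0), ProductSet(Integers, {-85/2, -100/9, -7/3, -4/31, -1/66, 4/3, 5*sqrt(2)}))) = ProductSet({-78}, {-100/9, -7/3, 4/3})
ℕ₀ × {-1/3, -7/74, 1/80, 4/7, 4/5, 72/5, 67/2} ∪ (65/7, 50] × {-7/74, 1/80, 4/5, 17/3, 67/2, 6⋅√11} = (ℕ₀ × {-1/3, -7/74, 1/80, 4/7, 4/5, 72/5, 67/2}) ∪ ((65/7, 50] × {-7/74, 1/80, 4/5, 17/3, 67/2, 6⋅√11})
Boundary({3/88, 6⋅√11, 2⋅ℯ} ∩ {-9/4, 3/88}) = {3/88}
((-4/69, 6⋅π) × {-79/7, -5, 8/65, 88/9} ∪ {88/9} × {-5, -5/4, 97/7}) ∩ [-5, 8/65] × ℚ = (-4/69, 8/65] × {-79/7, -5, 8/65, 88/9}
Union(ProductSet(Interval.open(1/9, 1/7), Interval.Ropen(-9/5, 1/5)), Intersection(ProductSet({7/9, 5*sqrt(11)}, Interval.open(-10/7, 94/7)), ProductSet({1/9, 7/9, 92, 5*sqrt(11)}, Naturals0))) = Union(ProductSet({7/9, 5*sqrt(11)}, Range(0, 14, 1)), ProductSet(Interval.open(1/9, 1/7), Interval.Ropen(-9/5, 1/5)))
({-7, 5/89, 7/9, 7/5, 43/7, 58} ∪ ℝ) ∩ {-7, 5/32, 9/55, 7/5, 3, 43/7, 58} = {-7, 5/32, 9/55, 7/5, 3, 43/7, 58}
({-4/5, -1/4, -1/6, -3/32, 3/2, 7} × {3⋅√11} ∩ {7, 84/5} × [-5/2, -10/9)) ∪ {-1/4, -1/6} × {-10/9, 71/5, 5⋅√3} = {-1/4, -1/6} × {-10/9, 71/5, 5⋅√3}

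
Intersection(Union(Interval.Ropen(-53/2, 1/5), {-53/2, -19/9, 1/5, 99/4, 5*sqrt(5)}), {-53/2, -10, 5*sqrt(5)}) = {-53/2, -10, 5*sqrt(5)}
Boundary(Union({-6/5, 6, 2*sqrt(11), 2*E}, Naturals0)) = Union({-6/5, 2*sqrt(11), 2*E}, Naturals0)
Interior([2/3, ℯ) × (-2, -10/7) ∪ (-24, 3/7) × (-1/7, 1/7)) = ((-24, 3/7) × (-1/7, 1/7)) ∪ ((2/3, ℯ) × (-2, -10/7))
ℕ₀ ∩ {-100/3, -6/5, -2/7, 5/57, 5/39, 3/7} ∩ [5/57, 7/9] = ∅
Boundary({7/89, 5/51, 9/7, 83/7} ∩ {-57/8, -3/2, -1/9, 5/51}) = {5/51}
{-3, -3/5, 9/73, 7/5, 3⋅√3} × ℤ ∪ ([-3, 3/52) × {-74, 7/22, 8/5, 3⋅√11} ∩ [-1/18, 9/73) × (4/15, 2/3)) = ([-1/18, 3/52) × {7/22}) ∪ ({-3, -3/5, 9/73, 7/5, 3⋅√3} × ℤ)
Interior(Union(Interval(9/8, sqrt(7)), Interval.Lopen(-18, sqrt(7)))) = Interval.open(-18, sqrt(7))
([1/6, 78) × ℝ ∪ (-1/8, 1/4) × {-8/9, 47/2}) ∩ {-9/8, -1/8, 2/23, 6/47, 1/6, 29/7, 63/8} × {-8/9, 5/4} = ({2/23, 6/47, 1/6} × {-8/9}) ∪ ({1/6, 29/7, 63/8} × {-8/9, 5/4})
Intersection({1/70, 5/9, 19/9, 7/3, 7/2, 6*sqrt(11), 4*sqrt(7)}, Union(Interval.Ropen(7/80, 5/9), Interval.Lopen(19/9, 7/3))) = {7/3}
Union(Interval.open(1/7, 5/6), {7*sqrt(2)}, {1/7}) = Union({7*sqrt(2)}, Interval.Ropen(1/7, 5/6))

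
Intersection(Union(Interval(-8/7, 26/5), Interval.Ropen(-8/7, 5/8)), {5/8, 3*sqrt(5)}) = {5/8}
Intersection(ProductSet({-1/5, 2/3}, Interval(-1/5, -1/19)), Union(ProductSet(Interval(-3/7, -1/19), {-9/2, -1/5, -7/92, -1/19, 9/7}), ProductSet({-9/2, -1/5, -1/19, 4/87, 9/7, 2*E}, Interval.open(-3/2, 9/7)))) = ProductSet({-1/5}, Interval(-1/5, -1/19))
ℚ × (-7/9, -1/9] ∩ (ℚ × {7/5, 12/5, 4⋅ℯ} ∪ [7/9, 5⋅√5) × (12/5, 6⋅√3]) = ∅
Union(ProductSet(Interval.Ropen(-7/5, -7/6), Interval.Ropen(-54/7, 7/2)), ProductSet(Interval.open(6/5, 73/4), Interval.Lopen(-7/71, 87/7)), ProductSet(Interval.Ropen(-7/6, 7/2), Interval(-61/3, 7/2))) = Union(ProductSet(Interval.Ropen(-7/5, -7/6), Interval.Ropen(-54/7, 7/2)), ProductSet(Interval.Ropen(-7/6, 7/2), Interval(-61/3, 7/2)), ProductSet(Interval.open(6/5, 73/4), Interval.Lopen(-7/71, 87/7)))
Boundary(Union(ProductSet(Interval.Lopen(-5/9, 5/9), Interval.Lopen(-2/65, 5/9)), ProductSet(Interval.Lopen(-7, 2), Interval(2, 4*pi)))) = Union(ProductSet({-7, 2}, Interval(2, 4*pi)), ProductSet({-5/9, 5/9}, Interval(-2/65, 5/9)), ProductSet(Interval(-7, 2), {2, 4*pi}), ProductSet(Interval(-5/9, 5/9), {-2/65, 5/9}))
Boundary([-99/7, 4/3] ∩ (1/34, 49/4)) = {1/34, 4/3}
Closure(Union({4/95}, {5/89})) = {4/95, 5/89}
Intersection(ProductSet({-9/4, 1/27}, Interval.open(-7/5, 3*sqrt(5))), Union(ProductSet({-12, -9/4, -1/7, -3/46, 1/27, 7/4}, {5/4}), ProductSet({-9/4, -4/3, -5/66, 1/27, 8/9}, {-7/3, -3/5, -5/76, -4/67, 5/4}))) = ProductSet({-9/4, 1/27}, {-3/5, -5/76, -4/67, 5/4})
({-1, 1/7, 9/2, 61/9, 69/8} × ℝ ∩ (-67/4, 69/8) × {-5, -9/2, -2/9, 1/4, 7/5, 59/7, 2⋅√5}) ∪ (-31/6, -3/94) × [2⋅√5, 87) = ((-31/6, -3/94) × [2⋅√5, 87)) ∪ ({-1, 1/7, 9/2, 61/9} × {-5, -9/2, -2/9, 1/4, 7/5, 59/7, 2⋅√5})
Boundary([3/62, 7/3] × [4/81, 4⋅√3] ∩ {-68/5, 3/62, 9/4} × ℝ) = {3/62, 9/4} × [4/81, 4⋅√3]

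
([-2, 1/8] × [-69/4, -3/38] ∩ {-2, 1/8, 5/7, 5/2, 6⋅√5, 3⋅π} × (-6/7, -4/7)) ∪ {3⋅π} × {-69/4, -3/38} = ({3⋅π} × {-69/4, -3/38}) ∪ ({-2, 1/8} × (-6/7, -4/7))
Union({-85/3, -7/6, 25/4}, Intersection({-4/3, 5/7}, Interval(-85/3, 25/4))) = {-85/3, -4/3, -7/6, 5/7, 25/4}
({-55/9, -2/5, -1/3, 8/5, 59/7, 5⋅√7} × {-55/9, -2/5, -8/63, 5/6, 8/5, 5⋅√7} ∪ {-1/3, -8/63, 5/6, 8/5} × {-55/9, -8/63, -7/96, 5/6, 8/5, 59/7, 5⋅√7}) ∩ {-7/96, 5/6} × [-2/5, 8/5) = {5/6} × {-8/63, -7/96, 5/6}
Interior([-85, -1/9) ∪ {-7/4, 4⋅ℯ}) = (-85, -1/9)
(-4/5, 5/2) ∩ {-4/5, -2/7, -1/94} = {-2/7, -1/94}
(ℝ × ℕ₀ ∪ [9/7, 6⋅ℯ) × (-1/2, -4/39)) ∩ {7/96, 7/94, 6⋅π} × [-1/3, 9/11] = {7/96, 7/94, 6⋅π} × {0}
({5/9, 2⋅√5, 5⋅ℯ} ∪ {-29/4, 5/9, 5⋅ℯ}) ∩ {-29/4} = {-29/4}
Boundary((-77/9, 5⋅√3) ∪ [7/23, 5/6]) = {-77/9, 5⋅√3}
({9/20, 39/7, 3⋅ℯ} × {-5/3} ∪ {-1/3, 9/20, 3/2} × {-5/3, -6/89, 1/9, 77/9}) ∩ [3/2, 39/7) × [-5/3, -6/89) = {3/2} × {-5/3}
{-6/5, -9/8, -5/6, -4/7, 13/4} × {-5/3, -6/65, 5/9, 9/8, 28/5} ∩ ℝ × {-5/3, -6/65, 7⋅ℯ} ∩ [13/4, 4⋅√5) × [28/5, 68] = ∅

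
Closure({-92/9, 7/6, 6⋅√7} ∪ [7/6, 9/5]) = {-92/9, 6⋅√7} ∪ [7/6, 9/5]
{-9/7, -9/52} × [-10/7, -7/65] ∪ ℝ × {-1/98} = (ℝ × {-1/98}) ∪ ({-9/7, -9/52} × [-10/7, -7/65])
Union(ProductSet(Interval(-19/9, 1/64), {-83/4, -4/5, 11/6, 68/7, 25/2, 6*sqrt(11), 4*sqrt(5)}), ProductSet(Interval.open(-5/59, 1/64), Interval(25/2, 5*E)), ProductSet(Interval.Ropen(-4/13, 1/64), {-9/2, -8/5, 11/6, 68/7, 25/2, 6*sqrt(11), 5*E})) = Union(ProductSet(Interval(-19/9, 1/64), {-83/4, -4/5, 11/6, 68/7, 25/2, 6*sqrt(11), 4*sqrt(5)}), ProductSet(Interval.Ropen(-4/13, 1/64), {-9/2, -8/5, 11/6, 68/7, 25/2, 6*sqrt(11), 5*E}), ProductSet(Interval.open(-5/59, 1/64), Interval(25/2, 5*E)))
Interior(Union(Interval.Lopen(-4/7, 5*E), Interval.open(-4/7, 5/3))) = Interval.open(-4/7, 5*E)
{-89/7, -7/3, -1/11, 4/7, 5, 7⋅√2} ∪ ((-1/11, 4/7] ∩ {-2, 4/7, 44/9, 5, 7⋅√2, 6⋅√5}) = {-89/7, -7/3, -1/11, 4/7, 5, 7⋅√2}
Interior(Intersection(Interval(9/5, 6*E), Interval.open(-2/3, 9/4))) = Interval.open(9/5, 9/4)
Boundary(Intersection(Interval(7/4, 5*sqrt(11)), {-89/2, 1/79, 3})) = {3}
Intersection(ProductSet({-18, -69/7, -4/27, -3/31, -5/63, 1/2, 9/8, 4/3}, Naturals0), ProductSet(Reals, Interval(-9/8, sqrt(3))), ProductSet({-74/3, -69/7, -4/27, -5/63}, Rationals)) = ProductSet({-69/7, -4/27, -5/63}, Range(0, 2, 1))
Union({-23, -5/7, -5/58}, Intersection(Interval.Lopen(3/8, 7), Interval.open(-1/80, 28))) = Union({-23, -5/7, -5/58}, Interval.Lopen(3/8, 7))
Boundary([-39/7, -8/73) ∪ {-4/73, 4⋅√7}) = {-39/7, -8/73, -4/73, 4⋅√7}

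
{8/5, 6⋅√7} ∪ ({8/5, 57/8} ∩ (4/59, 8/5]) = {8/5, 6⋅√7}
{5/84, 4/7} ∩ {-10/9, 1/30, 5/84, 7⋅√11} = {5/84}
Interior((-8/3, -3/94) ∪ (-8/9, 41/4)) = (-8/3, 41/4)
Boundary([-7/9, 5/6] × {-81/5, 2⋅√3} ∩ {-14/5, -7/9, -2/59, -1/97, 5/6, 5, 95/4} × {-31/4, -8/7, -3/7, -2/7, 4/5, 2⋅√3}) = {-7/9, -2/59, -1/97, 5/6} × {2⋅√3}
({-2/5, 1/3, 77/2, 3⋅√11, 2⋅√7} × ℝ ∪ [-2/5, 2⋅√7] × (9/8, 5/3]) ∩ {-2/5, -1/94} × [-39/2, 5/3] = ({-2/5} × [-39/2, 5/3]) ∪ ({-2/5, -1/94} × (9/8, 5/3])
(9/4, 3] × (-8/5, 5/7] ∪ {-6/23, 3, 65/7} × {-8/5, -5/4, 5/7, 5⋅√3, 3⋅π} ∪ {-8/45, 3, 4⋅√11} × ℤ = ({-8/45, 3, 4⋅√11} × ℤ) ∪ ((9/4, 3] × (-8/5, 5/7]) ∪ ({-6/23, 3, 65/7} × {-8/5, -5/4, 5/7, 5⋅√3, 3⋅π})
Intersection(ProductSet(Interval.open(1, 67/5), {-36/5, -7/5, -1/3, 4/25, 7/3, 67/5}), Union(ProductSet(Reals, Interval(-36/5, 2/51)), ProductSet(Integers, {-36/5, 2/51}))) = ProductSet(Interval.open(1, 67/5), {-36/5, -7/5, -1/3})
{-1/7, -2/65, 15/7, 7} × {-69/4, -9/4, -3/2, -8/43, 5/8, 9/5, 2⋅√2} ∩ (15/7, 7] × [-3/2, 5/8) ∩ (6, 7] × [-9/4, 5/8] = {7} × {-3/2, -8/43}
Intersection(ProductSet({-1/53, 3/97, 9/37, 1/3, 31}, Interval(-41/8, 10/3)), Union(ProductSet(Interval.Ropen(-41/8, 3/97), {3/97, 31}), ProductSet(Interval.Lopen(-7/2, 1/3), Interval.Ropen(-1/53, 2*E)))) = ProductSet({-1/53, 3/97, 9/37, 1/3}, Interval(-1/53, 10/3))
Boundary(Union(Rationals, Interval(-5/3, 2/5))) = Union(Interval(-oo, -5/3), Interval(2/5, oo))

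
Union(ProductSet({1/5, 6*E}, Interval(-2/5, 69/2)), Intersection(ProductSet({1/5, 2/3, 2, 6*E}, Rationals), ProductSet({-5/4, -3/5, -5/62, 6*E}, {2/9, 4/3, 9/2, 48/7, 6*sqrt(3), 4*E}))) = ProductSet({1/5, 6*E}, Interval(-2/5, 69/2))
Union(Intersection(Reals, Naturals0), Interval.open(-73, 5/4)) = Union(Interval.open(-73, 5/4), Naturals0)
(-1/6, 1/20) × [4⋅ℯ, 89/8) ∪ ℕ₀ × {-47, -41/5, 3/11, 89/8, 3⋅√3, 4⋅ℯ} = ((-1/6, 1/20) × [4⋅ℯ, 89/8)) ∪ (ℕ₀ × {-47, -41/5, 3/11, 89/8, 3⋅√3, 4⋅ℯ})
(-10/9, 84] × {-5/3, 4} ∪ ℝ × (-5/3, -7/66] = (ℝ × (-5/3, -7/66]) ∪ ((-10/9, 84] × {-5/3, 4})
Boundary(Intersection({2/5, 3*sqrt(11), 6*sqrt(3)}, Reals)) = {2/5, 3*sqrt(11), 6*sqrt(3)}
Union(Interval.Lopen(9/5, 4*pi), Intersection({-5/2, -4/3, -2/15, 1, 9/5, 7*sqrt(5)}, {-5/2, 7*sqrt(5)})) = Union({-5/2, 7*sqrt(5)}, Interval.Lopen(9/5, 4*pi))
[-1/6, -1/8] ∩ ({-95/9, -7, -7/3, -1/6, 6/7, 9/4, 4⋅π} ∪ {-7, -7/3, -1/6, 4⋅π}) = {-1/6}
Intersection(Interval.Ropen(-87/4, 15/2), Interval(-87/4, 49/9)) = Interval(-87/4, 49/9)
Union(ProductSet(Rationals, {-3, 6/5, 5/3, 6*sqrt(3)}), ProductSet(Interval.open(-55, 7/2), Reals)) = Union(ProductSet(Interval.open(-55, 7/2), Reals), ProductSet(Rationals, {-3, 6/5, 5/3, 6*sqrt(3)}))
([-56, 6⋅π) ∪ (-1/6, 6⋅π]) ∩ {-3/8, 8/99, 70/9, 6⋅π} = {-3/8, 8/99, 70/9, 6⋅π}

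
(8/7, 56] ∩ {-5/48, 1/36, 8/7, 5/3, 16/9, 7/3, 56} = {5/3, 16/9, 7/3, 56}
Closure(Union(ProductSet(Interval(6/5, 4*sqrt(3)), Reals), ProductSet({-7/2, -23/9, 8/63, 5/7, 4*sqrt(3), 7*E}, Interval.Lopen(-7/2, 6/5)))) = Union(ProductSet({-7/2, -23/9, 8/63, 5/7, 4*sqrt(3), 7*E}, Interval(-7/2, 6/5)), ProductSet(Interval(6/5, 4*sqrt(3)), Reals))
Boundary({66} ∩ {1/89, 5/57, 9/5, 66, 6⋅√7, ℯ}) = {66}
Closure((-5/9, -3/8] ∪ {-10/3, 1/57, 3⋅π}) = {-10/3, 1/57, 3⋅π} ∪ [-5/9, -3/8]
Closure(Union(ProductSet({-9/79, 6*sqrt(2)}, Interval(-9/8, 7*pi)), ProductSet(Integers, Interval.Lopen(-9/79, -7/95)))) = Union(ProductSet({-9/79, 6*sqrt(2)}, Interval(-9/8, 7*pi)), ProductSet(Integers, Interval(-9/79, -7/95)))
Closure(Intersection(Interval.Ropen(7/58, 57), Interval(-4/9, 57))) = Interval(7/58, 57)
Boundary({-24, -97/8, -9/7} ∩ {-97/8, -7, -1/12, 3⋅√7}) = {-97/8}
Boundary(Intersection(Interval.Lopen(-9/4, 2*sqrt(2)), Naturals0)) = Range(0, 3, 1)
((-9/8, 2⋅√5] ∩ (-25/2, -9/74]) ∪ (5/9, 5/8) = (-9/8, -9/74] ∪ (5/9, 5/8)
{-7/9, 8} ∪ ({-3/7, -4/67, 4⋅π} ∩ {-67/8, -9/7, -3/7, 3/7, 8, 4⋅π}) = {-7/9, -3/7, 8, 4⋅π}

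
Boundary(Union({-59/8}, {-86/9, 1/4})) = {-86/9, -59/8, 1/4}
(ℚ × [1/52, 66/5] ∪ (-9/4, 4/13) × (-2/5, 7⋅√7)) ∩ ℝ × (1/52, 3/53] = (ℚ ∪ [-9/4, 4/13]) × (1/52, 3/53]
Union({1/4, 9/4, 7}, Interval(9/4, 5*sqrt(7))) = Union({1/4}, Interval(9/4, 5*sqrt(7)))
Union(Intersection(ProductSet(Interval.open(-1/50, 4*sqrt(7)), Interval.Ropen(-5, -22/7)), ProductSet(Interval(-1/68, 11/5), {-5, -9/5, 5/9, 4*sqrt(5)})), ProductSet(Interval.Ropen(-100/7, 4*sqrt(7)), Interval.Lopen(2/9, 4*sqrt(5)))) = Union(ProductSet(Interval.Ropen(-100/7, 4*sqrt(7)), Interval.Lopen(2/9, 4*sqrt(5))), ProductSet(Interval(-1/68, 11/5), {-5}))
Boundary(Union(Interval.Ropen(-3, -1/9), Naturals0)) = Union(Complement(Naturals0, Interval.open(-3, -1/9)), {-3, -1/9})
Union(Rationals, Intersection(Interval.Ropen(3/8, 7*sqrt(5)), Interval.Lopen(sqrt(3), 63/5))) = Union(Interval.Lopen(sqrt(3), 63/5), Rationals)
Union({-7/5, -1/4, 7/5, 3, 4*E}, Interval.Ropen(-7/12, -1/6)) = Union({-7/5, 7/5, 3, 4*E}, Interval.Ropen(-7/12, -1/6))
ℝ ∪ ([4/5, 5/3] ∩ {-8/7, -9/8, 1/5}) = ℝ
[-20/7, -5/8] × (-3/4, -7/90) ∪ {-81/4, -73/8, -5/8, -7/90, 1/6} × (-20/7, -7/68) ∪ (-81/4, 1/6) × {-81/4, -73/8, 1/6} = ((-81/4, 1/6) × {-81/4, -73/8, 1/6}) ∪ ([-20/7, -5/8] × (-3/4, -7/90)) ∪ ({-81/4, -73/8, -5/8, -7/90, 1/6} × (-20/7, -7/68))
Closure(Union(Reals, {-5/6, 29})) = Reals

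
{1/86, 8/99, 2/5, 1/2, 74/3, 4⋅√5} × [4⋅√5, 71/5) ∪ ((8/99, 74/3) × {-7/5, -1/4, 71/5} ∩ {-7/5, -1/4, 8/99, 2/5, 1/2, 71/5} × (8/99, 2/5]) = {1/86, 8/99, 2/5, 1/2, 74/3, 4⋅√5} × [4⋅√5, 71/5)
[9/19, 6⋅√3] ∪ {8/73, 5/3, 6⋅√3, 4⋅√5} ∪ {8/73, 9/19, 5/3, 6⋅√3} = {8/73} ∪ [9/19, 6⋅√3]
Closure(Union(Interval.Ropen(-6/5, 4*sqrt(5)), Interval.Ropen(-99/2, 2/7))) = Interval(-99/2, 4*sqrt(5))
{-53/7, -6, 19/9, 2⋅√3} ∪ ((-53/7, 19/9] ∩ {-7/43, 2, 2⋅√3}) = {-53/7, -6, -7/43, 2, 19/9, 2⋅√3}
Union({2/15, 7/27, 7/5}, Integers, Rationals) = Rationals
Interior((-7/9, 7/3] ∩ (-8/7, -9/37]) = (-7/9, -9/37)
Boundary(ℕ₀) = ℕ₀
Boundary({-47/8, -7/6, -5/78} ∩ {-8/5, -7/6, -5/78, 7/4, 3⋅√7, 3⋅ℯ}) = {-7/6, -5/78}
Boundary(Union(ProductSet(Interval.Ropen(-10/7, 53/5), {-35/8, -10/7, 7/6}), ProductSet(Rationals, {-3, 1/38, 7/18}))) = Union(ProductSet(Interval(-10/7, 53/5), {-35/8, -10/7, 7/6}), ProductSet(Reals, {-3, 1/38, 7/18}))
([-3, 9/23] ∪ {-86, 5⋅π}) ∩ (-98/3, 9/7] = [-3, 9/23]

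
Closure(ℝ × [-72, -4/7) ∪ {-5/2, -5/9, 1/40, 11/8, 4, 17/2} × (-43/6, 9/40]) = (ℝ × [-72, -4/7]) ∪ ({-5/2, -5/9, 1/40, 11/8, 4, 17/2} × (-43/6, 9/40])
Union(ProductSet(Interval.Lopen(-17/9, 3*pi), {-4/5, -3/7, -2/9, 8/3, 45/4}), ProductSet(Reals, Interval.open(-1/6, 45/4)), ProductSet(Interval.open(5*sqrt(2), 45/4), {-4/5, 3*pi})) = Union(ProductSet(Interval.Lopen(-17/9, 3*pi), {-4/5, -3/7, -2/9, 8/3, 45/4}), ProductSet(Interval.open(5*sqrt(2), 45/4), {-4/5, 3*pi}), ProductSet(Reals, Interval.open(-1/6, 45/4)))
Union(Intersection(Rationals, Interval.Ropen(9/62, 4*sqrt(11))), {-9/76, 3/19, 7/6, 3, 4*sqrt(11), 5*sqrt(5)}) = Union({-9/76, 4*sqrt(11), 5*sqrt(5)}, Intersection(Interval.Ropen(9/62, 4*sqrt(11)), Rationals))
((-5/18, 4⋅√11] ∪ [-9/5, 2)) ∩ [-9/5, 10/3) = [-9/5, 10/3)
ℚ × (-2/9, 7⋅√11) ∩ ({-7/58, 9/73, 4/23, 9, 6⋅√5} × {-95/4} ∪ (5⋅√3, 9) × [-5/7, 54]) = (ℚ ∩ (5⋅√3, 9)) × (-2/9, 7⋅√11)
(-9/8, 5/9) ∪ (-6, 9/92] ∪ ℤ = ℤ ∪ [-6, 5/9)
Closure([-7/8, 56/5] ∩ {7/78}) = {7/78}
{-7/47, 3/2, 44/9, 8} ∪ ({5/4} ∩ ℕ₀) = {-7/47, 3/2, 44/9, 8}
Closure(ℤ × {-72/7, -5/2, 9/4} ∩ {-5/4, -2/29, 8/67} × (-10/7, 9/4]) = ∅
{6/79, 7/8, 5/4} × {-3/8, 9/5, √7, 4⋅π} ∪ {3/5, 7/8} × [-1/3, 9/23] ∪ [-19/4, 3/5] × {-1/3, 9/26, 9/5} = ({3/5, 7/8} × [-1/3, 9/23]) ∪ ([-19/4, 3/5] × {-1/3, 9/26, 9/5}) ∪ ({6/79, 7/8, 5/4} × {-3/8, 9/5, √7, 4⋅π})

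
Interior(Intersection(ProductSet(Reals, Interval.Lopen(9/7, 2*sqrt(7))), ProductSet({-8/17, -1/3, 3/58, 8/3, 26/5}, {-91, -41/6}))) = EmptySet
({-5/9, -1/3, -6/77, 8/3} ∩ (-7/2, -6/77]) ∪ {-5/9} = {-5/9, -1/3, -6/77}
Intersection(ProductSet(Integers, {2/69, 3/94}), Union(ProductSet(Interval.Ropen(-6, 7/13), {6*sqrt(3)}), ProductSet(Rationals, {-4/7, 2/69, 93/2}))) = ProductSet(Integers, {2/69})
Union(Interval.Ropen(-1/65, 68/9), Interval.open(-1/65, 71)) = Interval.Ropen(-1/65, 71)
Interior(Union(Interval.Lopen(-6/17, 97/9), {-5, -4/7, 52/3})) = Interval.open(-6/17, 97/9)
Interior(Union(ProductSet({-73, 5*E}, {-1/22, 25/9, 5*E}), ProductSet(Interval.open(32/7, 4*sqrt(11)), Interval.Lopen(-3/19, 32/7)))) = ProductSet(Interval.open(32/7, 4*sqrt(11)), Interval.open(-3/19, 32/7))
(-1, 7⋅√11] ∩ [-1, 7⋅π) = (-1, 7⋅π)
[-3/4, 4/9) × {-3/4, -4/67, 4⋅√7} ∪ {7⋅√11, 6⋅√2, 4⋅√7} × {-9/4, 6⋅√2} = ([-3/4, 4/9) × {-3/4, -4/67, 4⋅√7}) ∪ ({7⋅√11, 6⋅√2, 4⋅√7} × {-9/4, 6⋅√2})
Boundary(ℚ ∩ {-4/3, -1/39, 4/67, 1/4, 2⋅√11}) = {-4/3, -1/39, 4/67, 1/4}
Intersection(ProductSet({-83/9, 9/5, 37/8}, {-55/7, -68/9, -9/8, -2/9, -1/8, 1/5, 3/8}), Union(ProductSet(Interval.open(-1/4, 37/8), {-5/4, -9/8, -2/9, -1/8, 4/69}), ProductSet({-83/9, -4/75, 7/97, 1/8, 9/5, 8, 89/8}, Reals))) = ProductSet({-83/9, 9/5}, {-55/7, -68/9, -9/8, -2/9, -1/8, 1/5, 3/8})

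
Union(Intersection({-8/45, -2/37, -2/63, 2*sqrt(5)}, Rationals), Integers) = Union({-8/45, -2/37, -2/63}, Integers)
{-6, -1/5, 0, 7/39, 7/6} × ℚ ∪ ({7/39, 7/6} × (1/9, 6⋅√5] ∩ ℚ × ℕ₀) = {-6, -1/5, 0, 7/39, 7/6} × ℚ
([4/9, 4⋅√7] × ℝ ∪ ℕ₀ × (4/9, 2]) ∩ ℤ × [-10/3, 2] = (ℕ₀ × (4/9, 2]) ∪ ({1, 2, …, 10} × [-10/3, 2])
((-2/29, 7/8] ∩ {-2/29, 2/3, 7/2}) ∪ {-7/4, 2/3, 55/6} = {-7/4, 2/3, 55/6}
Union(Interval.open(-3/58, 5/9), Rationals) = Union(Interval(-3/58, 5/9), Rationals)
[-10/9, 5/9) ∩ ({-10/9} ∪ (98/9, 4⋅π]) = {-10/9}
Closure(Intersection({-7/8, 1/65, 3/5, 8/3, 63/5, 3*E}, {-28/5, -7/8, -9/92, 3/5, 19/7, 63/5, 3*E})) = {-7/8, 3/5, 63/5, 3*E}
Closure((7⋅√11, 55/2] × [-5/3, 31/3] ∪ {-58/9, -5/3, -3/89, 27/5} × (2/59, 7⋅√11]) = ({-58/9, -5/3, -3/89, 27/5} × [2/59, 7⋅√11]) ∪ ([7⋅√11, 55/2] × [-5/3, 31/3])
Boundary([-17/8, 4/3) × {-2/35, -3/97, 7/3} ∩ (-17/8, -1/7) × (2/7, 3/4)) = ∅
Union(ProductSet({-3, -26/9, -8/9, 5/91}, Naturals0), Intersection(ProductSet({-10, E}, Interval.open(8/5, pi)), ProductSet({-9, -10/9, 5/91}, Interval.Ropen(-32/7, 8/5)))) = ProductSet({-3, -26/9, -8/9, 5/91}, Naturals0)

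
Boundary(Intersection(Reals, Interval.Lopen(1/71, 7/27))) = {1/71, 7/27}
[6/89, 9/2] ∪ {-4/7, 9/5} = {-4/7} ∪ [6/89, 9/2]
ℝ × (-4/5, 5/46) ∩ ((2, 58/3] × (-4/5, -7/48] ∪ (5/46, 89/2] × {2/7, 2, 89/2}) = (2, 58/3] × (-4/5, -7/48]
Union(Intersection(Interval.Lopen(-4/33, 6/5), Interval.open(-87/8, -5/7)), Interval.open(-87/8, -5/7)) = Interval.open(-87/8, -5/7)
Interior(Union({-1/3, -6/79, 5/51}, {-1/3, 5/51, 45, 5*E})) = EmptySet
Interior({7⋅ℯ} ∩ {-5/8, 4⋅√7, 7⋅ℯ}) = ∅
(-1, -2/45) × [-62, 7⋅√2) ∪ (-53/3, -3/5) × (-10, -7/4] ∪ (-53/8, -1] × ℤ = ((-53/8, -1] × ℤ) ∪ ((-53/3, -3/5) × (-10, -7/4]) ∪ ((-1, -2/45) × [-62, 7⋅√2))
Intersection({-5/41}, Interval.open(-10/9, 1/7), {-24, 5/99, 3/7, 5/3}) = EmptySet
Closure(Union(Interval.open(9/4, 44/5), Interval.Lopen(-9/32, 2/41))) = Union(Interval(-9/32, 2/41), Interval(9/4, 44/5))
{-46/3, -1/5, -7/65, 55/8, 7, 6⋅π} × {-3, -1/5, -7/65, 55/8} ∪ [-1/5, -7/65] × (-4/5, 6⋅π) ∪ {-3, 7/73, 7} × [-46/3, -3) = ({-3, 7/73, 7} × [-46/3, -3)) ∪ ([-1/5, -7/65] × (-4/5, 6⋅π)) ∪ ({-46/3, -1/5, -7/65, 55/8, 7, 6⋅π} × {-3, -1/5, -7/65, 55/8})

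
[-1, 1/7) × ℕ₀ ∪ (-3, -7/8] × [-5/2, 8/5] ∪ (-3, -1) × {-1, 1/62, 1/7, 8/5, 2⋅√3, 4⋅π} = ([-1, 1/7) × ℕ₀) ∪ ((-3, -7/8] × [-5/2, 8/5]) ∪ ((-3, -1) × {-1, 1/62, 1/7, 8/5, 2⋅√3, 4⋅π})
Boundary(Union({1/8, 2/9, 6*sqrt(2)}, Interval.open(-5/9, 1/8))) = {-5/9, 1/8, 2/9, 6*sqrt(2)}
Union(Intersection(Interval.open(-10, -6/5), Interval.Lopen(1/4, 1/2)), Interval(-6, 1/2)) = Interval(-6, 1/2)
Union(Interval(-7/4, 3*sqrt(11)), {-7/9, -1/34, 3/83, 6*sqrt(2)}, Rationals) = Union(Interval(-7/4, 3*sqrt(11)), Rationals)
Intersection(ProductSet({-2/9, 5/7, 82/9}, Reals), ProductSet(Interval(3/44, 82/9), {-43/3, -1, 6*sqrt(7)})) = ProductSet({5/7, 82/9}, {-43/3, -1, 6*sqrt(7)})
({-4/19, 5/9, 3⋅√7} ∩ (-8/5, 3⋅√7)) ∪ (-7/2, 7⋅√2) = (-7/2, 7⋅√2)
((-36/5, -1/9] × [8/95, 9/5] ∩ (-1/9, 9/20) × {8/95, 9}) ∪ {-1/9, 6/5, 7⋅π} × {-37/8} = {-1/9, 6/5, 7⋅π} × {-37/8}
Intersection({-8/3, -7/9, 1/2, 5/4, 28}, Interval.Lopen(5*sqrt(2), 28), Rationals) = {28}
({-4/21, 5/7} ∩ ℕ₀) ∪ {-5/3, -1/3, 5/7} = {-5/3, -1/3, 5/7}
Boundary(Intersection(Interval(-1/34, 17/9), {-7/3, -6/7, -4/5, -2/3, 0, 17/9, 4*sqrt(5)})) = {0, 17/9}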